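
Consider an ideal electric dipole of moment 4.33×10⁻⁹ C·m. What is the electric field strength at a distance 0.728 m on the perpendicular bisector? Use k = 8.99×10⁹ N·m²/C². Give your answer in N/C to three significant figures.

In the equatorial plane E = kp/r³.
E = (8.99×10⁹)(4.33×10⁻⁹) / (0.728)³ = 100.9 N/C.

E ≈ 101 N/C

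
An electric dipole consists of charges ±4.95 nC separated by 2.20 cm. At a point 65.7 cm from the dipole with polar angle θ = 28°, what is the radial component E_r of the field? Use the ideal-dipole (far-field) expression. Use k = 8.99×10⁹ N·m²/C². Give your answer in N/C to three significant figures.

E_r ≈ 6.10 N/C

Dipole moment p = qd = (4.95×10⁻⁹ C)(0.0220 m) = 1.089×10⁻¹⁰ C·m.
For a dipole, E_r = (2kp cosθ)/r³.
kp/r³ = (8.99×10⁹)(1.089×10⁻¹⁰)/(0.657)³ = 3.452 N/C.
E_r = 2·3.452·cos28° = 6.096 N/C.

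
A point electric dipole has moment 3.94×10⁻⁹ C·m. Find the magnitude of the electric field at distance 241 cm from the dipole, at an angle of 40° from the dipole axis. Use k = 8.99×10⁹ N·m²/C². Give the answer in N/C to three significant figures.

E ≈ 4.20 N/C

At angle θ the dipole field magnitude is E = (kp/r³)·√(1 + 3cos²θ).
kp/r³ = (8.99×10⁹)(3.94×10⁻⁹) / (2.41)³ = 2.530 N/C.
√(1 + 3cos²40°) = √(1 + 3·0.5868) = √2.7605 ≈ 1.6615.
E ≈ 2.530 × 1.661 = 4.204 N/C.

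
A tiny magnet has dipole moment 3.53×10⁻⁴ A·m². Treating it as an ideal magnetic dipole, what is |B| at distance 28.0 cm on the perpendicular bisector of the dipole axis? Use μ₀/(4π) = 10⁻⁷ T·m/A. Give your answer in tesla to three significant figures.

In the equatorial plane B = (μ₀/4π)·m/r³ (half the axial value).
B = (10⁻⁷)·(3.53×10⁻⁴) / (0.280)³ = 1.608×10⁻⁹ T.

B ≈ 1.61×10⁻⁹ T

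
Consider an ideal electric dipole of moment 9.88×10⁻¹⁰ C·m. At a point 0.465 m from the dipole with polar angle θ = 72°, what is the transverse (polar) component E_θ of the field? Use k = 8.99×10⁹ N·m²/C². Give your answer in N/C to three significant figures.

E_θ ≈ 84.0 N/C

For a dipole, E_θ = (kp sinθ)/r³.
kp/r³ = (8.99×10⁹)(9.88×10⁻¹⁰)/(0.465)³ = 88.34 N/C.
E_θ = 88.34·sin72° = 84.02 N/C.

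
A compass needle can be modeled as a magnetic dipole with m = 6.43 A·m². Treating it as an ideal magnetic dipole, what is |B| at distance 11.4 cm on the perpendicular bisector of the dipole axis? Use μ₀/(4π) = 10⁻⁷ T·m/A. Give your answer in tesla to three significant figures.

B ≈ 4.34×10⁻⁴ T

In the equatorial plane B = (μ₀/4π)·m/r³ (half the axial value).
B = (10⁻⁷)·(6.43) / (0.114)³ = 4.340×10⁻⁴ T.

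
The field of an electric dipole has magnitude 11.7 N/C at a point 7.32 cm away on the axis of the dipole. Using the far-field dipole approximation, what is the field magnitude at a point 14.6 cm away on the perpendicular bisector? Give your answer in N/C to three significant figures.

Dipole fields scale as 1/r³ in the far field.
The axial field is twice the equatorial field at the same r, so the geometry factor is 1/2.
E₂ = E₁ · (1/2) · (r₁/r₂)³ = 11.7 · 0.5 · (7.32/14.6)³.
(r₁/r₂)³ = (0.5014)³ = 0.126.
E₂ ≈ 0.7373 N/C.

E ≈ 0.737 N/C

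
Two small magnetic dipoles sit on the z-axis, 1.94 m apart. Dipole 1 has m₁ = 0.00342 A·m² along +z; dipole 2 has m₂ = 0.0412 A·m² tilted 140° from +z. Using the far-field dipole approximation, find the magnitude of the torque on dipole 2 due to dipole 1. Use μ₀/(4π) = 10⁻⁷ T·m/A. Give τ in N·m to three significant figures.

Dipole B is on the axis of dipole A, so B₁ there is axial: B₁ = (μ₀/4π)·2m₁/r³ along +z.
B₁ = 2(10⁻⁷)(0.00342)/(1.94)³ = 9.368×10⁻¹¹ T.
τ = m₂ B₁ sinθ.
τ = (0.0412)(9.368×10⁻¹¹)·sin140° = 2.481×10⁻¹² N·m.

τ ≈ 2.48×10⁻¹² N·m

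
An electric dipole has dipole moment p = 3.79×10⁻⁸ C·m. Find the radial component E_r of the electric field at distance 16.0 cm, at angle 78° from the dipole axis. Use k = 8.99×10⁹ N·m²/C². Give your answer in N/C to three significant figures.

E_r ≈ 3.46×10⁴ N/C

For a dipole, E_r = (2kp cosθ)/r³.
kp/r³ = (8.99×10⁹)(3.79×10⁻⁸)/(0.160)³ = 8.318×10⁴ N/C.
E_r = 2·8.318×10⁴·cos78° = 3.459×10⁴ N/C.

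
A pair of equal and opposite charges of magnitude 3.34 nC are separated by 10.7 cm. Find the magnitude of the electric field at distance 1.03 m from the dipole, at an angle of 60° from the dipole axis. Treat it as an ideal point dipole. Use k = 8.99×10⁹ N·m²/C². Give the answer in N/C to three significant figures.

Dipole moment p = qd = (3.34×10⁻⁹ C)(0.107 m) = 3.574×10⁻¹⁰ C·m.
At angle θ the dipole field magnitude is E = (kp/r³)·√(1 + 3cos²θ).
kp/r³ = (8.99×10⁹)(3.574×10⁻¹⁰) / (1.03)³ = 2.940 N/C.
√(1 + 3cos²60°) = √(1 + 3·0.2500) = √1.7500 ≈ 1.3229.
E ≈ 2.940 × 1.323 = 3.890 N/C.

E ≈ 3.89 N/C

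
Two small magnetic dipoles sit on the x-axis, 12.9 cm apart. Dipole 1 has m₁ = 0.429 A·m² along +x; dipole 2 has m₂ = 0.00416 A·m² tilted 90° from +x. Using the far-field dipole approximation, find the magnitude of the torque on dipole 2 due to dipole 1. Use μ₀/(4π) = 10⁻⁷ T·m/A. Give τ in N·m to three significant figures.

Dipole B is on the axis of dipole A, so B₁ there is axial: B₁ = (μ₀/4π)·2m₁/r³ along +x.
B₁ = 2(10⁻⁷)(0.429)/(0.129)³ = 3.997×10⁻⁵ T.
τ = m₂ B₁ sinθ.
τ = (0.00416)(3.997×10⁻⁵)·sin90° = 1.663×10⁻⁷ N·m.

τ ≈ 1.66×10⁻⁷ N·m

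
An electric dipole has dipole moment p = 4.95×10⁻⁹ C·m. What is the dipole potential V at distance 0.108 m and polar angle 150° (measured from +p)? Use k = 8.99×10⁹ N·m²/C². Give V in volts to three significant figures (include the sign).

The dipole potential is V = kp cosθ / r².
V = (8.99×10⁹)(4.95×10⁻⁹)·cos150° / (0.108)² = -3304 V.

V ≈ -3300 V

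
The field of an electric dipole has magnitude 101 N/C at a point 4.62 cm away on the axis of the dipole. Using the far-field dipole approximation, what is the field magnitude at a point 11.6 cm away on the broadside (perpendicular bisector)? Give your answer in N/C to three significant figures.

E ≈ 3.19 N/C

Dipole fields scale as 1/r³ in the far field.
The axial field is twice the equatorial field at the same r, so the geometry factor is 1/2.
E₂ = E₁ · (1/2) · (r₁/r₂)³ = 101 · 0.5 · (4.62/11.6)³.
(r₁/r₂)³ = (0.3983)³ = 0.06318.
E₂ ≈ 3.190 N/C.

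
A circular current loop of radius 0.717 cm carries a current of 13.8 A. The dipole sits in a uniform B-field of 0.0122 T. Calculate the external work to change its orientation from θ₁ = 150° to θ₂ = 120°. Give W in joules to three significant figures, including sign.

Magnetic moment m = IA = Iπa² = (13.8)·π·(0.00717)² = 0.002229 A·m².
W_ext = ΔU = −mB cosθ₂ + mB cosθ₁ = mB(cosθ₁ − cosθ₂).
W = (0.002229)(0.0122)·(cos150° − cos120°) = (2.719×10⁻⁵)·(-0.3660) = -9.954×10⁻⁶ J.

W ≈ -9.95×10⁻⁶ J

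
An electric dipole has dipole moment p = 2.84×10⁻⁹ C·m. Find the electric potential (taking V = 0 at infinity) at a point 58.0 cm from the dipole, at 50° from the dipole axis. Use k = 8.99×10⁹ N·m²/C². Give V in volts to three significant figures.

The dipole potential is V = kp cosθ / r².
V = (8.99×10⁹)(2.84×10⁻⁹)·cos50° / (0.580)² = 48.79 V.

V ≈ 48.8 V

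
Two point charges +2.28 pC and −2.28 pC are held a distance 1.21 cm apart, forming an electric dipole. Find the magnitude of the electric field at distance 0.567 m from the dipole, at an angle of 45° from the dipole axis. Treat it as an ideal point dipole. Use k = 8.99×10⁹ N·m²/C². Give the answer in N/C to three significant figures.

Dipole moment p = qd = (2.28×10⁻¹² C)(0.0121 m) = 2.759×10⁻¹⁴ C·m.
At angle θ the dipole field magnitude is E = (kp/r³)·√(1 + 3cos²θ).
kp/r³ = (8.99×10⁹)(2.759×10⁻¹⁴) / (0.567)³ = 0.001361 N/C.
√(1 + 3cos²45°) = √(1 + 3·0.5000) = √2.5000 ≈ 1.5811.
E ≈ 0.001361 × 1.581 = 0.002151 N/C.

E ≈ 0.00215 N/C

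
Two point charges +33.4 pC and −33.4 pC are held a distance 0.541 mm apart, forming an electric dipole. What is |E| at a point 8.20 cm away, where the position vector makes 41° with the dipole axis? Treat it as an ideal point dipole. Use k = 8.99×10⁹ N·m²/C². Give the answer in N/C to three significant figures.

Dipole moment p = qd = (3.34×10⁻¹¹ C)(5.41×10⁻⁴ m) = 1.807×10⁻¹⁴ C·m.
At angle θ the dipole field magnitude is E = (kp/r³)·√(1 + 3cos²θ).
kp/r³ = (8.99×10⁹)(1.807×10⁻¹⁴) / (0.0820)³ = 0.2946 N/C.
√(1 + 3cos²41°) = √(1 + 3·0.5696) = √2.7088 ≈ 1.6458.
E ≈ 0.2946 × 1.646 = 0.4849 N/C.

E ≈ 0.485 N/C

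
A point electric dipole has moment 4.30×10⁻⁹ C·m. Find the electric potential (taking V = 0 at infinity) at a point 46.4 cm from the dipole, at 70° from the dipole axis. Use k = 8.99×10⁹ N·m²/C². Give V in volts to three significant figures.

V ≈ 61.4 V

The dipole potential is V = kp cosθ / r².
V = (8.99×10⁹)(4.30×10⁻⁹)·cos70° / (0.464)² = 61.41 V.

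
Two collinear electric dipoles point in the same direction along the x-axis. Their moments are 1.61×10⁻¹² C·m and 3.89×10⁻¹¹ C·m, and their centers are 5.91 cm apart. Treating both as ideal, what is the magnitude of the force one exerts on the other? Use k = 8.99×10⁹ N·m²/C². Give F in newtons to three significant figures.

On-axis field of dipole 1 at distance r: E = 2kp₁/r³. Force on dipole 2 is F = p₂·dE/dr (gradient along axis).
dE/dr = −6kp₁/r⁴, so |F| = 6kp₁p₂/r⁴ (attractive for aligned moments).
F = 6(8.99×10⁹)(1.61×10⁻¹²)(3.89×10⁻¹¹)/(0.0591)⁴ = 2.769×10⁻⁷ N.

F ≈ 2.77×10⁻⁷ N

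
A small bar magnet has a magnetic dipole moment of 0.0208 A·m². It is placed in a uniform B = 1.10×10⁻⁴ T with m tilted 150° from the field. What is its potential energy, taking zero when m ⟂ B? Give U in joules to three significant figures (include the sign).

U ≈ 1.98×10⁻⁶ J

U = −m·B = −mB cosθ.
U = −(0.0208)(1.10×10⁻⁴)·cos150° = 1.981×10⁻⁶ J.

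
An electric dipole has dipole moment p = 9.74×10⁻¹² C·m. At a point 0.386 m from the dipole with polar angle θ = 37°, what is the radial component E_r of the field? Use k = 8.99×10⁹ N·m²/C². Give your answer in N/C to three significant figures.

For a dipole, E_r = (2kp cosθ)/r³.
kp/r³ = (8.99×10⁹)(9.74×10⁻¹²)/(0.386)³ = 1.522 N/C.
E_r = 2·1.522·cos37° = 2.432 N/C.

E_r ≈ 2.43 N/C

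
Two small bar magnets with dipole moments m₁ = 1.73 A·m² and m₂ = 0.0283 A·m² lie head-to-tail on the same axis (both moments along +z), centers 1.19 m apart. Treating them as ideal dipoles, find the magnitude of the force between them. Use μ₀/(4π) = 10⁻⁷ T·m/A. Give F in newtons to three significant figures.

F ≈ 1.46×10⁻⁸ N

On-axis B of dipole 1: B = (μ₀/4π)·2m₁/r³. Force on dipole 2: F = m₂·dB/dr.
dB/dr = −(μ₀/4π)·6m₁/r⁴, so |F| = (μ₀/4π)·6m₁m₂/r⁴.
F = 6(10⁻⁷)(1.73)(0.0283)/(1.19)⁴ = 1.465×10⁻⁸ N.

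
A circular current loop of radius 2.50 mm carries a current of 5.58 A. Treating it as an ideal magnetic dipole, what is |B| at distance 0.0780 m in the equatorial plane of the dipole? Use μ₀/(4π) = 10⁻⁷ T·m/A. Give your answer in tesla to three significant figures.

B ≈ 2.31×10⁻⁸ T

Magnetic moment m = IA = Iπa² = (5.58)·π·(0.00250)² = 1.096×10⁻⁴ A·m².
In the equatorial plane B = (μ₀/4π)·m/r³ (half the axial value).
B = (10⁻⁷)·(1.096×10⁻⁴) / (0.0780)³ = 2.310×10⁻⁸ T.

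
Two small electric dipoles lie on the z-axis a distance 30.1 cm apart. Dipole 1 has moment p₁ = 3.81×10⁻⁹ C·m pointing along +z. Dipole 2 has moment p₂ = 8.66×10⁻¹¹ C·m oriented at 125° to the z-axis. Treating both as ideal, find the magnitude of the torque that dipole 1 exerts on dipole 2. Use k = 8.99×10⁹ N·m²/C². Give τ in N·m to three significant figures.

τ ≈ 1.78×10⁻⁷ N·m

The second dipole sits on the axis of the first, so the field there is axial: E₁ = 2kp₁/r³ along +z.
E₁ = 2(8.99×10⁹)(3.81×10⁻⁹)/(0.301)³ = 2512 N/C.
Torque on the second dipole: τ = p₂ E₁ sinθ.
τ = (8.66×10⁻¹¹)(2512)·sin125° = 1.782×10⁻⁷ N·m.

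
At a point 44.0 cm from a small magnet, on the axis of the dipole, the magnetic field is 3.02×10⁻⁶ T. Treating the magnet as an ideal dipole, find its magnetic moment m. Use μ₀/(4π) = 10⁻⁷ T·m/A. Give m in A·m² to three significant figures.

On axis B = (μ₀/4π)·2m/r³, so m = Br³·4π/(μ₀·2).
m = (3.02×10⁻⁶)·(0.440)³ / (2·10⁻⁷) = 1.286 A·m².

m ≈ 1.29 A·m²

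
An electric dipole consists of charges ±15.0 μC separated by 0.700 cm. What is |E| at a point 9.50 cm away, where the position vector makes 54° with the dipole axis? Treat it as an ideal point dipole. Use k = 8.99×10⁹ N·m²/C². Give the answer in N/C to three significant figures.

Dipole moment p = qd = (1.50×10⁻⁵ C)(0.00700 m) = 1.05×10⁻⁷ C·m.
At angle θ the dipole field magnitude is E = (kp/r³)·√(1 + 3cos²θ).
kp/r³ = (8.99×10⁹)(1.05×10⁻⁷) / (0.0950)³ = 1.101×10⁶ N/C.
√(1 + 3cos²54°) = √(1 + 3·0.3455) = √2.0365 ≈ 1.4271.
E ≈ 1.101×10⁶ × 1.427 = 1.571×10⁶ N/C.

E ≈ 1.57×10⁶ N/C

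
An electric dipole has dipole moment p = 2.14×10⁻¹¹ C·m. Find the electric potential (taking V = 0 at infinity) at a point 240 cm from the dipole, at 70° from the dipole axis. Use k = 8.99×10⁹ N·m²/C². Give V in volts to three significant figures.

V ≈ 0.0114 V

The dipole potential is V = kp cosθ / r².
V = (8.99×10⁹)(2.14×10⁻¹¹)·cos70° / (2.40)² = 0.01142 V.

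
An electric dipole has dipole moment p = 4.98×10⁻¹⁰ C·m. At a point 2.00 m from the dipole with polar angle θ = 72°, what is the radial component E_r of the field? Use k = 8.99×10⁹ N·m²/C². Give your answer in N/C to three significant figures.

E_r ≈ 0.346 N/C

For a dipole, E_r = (2kp cosθ)/r³.
kp/r³ = (8.99×10⁹)(4.98×10⁻¹⁰)/(2.00)³ = 0.5596 N/C.
E_r = 2·0.5596·cos72° = 0.3459 N/C.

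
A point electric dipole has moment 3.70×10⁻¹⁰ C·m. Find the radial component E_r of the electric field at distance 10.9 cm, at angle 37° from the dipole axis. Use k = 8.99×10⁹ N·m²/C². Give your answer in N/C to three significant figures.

E_r ≈ 4100 N/C

For a dipole, E_r = (2kp cosθ)/r³.
kp/r³ = (8.99×10⁹)(3.70×10⁻¹⁰)/(0.109)³ = 2569 N/C.
E_r = 2·2569·cos37° = 4103 N/C.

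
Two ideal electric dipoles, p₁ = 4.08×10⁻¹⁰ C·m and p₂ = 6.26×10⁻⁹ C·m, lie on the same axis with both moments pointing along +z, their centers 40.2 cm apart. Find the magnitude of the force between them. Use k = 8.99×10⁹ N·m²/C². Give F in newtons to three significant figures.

On-axis field of dipole 1 at distance r: E = 2kp₁/r³. Force on dipole 2 is F = p₂·dE/dr (gradient along axis).
dE/dr = −6kp₁/r⁴, so |F| = 6kp₁p₂/r⁴ (attractive for aligned moments).
F = 6(8.99×10⁹)(4.08×10⁻¹⁰)(6.26×10⁻⁹)/(0.402)⁴ = 5.275×10⁻⁶ N.

F ≈ 5.28×10⁻⁶ N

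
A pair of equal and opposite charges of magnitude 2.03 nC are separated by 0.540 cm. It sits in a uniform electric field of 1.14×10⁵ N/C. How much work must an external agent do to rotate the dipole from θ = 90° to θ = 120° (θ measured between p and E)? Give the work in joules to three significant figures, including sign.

Dipole moment p = qd = (2.03×10⁻⁹ C)(0.00540 m) = 1.096×10⁻¹¹ C·m.
W_ext = ΔU = U(θ₂) − U(θ₁) = −pE cosθ₂ − (−pE cosθ₁) = pE(cosθ₁ − cosθ₂).
W = (1.096×10⁻¹¹)(1.14×10⁵)·(cos90° − cos120°) = (1.249×10⁻⁶)·(+0.5000) = 6.247×10⁻⁷ J.

W ≈ 6.25×10⁻⁷ J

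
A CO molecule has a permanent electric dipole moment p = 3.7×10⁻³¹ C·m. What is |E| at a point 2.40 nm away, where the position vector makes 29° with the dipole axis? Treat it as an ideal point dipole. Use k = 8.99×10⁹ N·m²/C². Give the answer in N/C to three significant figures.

E ≈ 4.37×10⁵ N/C

At angle θ the dipole field magnitude is E = (kp/r³)·√(1 + 3cos²θ).
kp/r³ = (8.99×10⁹)(3.70×10⁻³¹) / (2.40×10⁻⁹)³ = 2.406×10⁵ N/C.
√(1 + 3cos²29°) = √(1 + 3·0.7650) = √3.2949 ≈ 1.8152.
E ≈ 2.406×10⁵ × 1.815 = 4.368×10⁵ N/C.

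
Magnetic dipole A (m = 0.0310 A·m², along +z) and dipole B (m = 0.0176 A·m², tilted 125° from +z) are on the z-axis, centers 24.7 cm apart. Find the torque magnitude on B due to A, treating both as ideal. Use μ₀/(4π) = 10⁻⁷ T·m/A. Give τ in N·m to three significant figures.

Dipole B is on the axis of dipole A, so B₁ there is axial: B₁ = (μ₀/4π)·2m₁/r³ along +z.
B₁ = 2(10⁻⁷)(0.0310)/(0.247)³ = 4.114×10⁻⁷ T.
τ = m₂ B₁ sinθ.
τ = (0.0176)(4.114×10⁻⁷)·sin125° = 5.932×10⁻⁹ N·m.

τ ≈ 5.93×10⁻⁹ N·m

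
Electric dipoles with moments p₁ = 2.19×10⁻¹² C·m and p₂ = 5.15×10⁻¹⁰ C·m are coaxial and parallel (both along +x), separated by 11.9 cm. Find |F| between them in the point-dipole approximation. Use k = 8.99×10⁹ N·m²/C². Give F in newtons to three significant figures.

F ≈ 3.03×10⁻⁷ N

On-axis field of dipole 1 at distance r: E = 2kp₁/r³. Force on dipole 2 is F = p₂·dE/dr (gradient along axis).
dE/dr = −6kp₁/r⁴, so |F| = 6kp₁p₂/r⁴ (attractive for aligned moments).
F = 6(8.99×10⁹)(2.19×10⁻¹²)(5.15×10⁻¹⁰)/(0.119)⁴ = 3.034×10⁻⁷ N.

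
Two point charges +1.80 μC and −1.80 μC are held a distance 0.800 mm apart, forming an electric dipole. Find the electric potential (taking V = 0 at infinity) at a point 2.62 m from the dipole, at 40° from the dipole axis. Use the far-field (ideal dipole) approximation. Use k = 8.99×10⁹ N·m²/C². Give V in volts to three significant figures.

Dipole moment p = qd = (1.80×10⁻⁶ C)(8.00×10⁻⁴ m) = 1.44×10⁻⁹ C·m.
The dipole potential is V = kp cosθ / r².
V = (8.99×10⁹)(1.44×10⁻⁹)·cos40° / (2.62)² = 1.445 V.

V ≈ 1.44 V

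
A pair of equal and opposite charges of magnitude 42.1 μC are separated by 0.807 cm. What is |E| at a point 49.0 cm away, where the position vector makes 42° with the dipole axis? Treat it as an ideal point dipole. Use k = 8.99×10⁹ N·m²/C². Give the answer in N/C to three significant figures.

Dipole moment p = qd = (4.21×10⁻⁵ C)(0.00807 m) = 3.397×10⁻⁷ C·m.
At angle θ the dipole field magnitude is E = (kp/r³)·√(1 + 3cos²θ).
kp/r³ = (8.99×10⁹)(3.397×10⁻⁷) / (0.490)³ = 2.596×10⁴ N/C.
√(1 + 3cos²42°) = √(1 + 3·0.5523) = √2.6568 ≈ 1.6300.
E ≈ 2.596×10⁴ × 1.630 = 4.231×10⁴ N/C.

E ≈ 4.23×10⁴ N/C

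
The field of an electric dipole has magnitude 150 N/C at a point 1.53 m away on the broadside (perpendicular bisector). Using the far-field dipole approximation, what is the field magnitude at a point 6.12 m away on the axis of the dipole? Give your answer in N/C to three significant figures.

Dipole fields scale as 1/r³ in the far field.
The axial field is twice the equatorial field at the same r, so the geometry factor is 2/1.
E₂ = E₁ · (2/1) · (r₁/r₂)³ = 150 · 2 · (1.53/6.12)³.
(r₁/r₂)³ = (0.25)³ = 0.01562.
E₂ ≈ 4.688 N/C.

E ≈ 4.69 N/C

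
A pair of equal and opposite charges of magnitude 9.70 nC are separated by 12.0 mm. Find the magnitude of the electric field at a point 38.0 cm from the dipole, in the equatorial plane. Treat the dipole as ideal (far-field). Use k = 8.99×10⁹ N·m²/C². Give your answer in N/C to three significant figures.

Dipole moment p = qd = (9.70×10⁻⁹ C)(0.0120 m) = 1.164×10⁻¹⁰ C·m.
In the equatorial plane E = kp/r³.
E = (8.99×10⁹)(1.164×10⁻¹⁰) / (0.380)³ = 19.07 N/C.

E ≈ 19.1 N/C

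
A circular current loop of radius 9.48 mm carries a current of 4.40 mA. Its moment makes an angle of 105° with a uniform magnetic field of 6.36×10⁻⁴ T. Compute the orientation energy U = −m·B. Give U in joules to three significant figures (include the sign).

Magnetic moment m = IA = Iπa² = (0.00440)·π·(0.00948)² = 1.242×10⁻⁶ A·m².
U = −m·B = −mB cosθ.
U = −(1.242×10⁻⁶)(6.36×10⁻⁴)·cos105° = 2.044×10⁻¹⁰ J.

U ≈ 2.04×10⁻¹⁰ J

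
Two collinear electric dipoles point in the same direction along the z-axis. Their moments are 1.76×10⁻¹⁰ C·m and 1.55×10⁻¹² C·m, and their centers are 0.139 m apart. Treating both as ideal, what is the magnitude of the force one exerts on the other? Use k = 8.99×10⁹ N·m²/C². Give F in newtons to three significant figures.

On-axis field of dipole 1 at distance r: E = 2kp₁/r³. Force on dipole 2 is F = p₂·dE/dr (gradient along axis).
dE/dr = −6kp₁/r⁴, so |F| = 6kp₁p₂/r⁴ (attractive for aligned moments).
F = 6(8.99×10⁹)(1.76×10⁻¹⁰)(1.55×10⁻¹²)/(0.139)⁴ = 3.942×10⁻⁸ N.

F ≈ 3.94×10⁻⁸ N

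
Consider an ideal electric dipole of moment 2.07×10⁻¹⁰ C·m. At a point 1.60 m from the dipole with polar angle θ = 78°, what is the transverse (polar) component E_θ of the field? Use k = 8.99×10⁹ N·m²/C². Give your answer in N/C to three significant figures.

For a dipole, E_θ = (kp sinθ)/r³.
kp/r³ = (8.99×10⁹)(2.07×10⁻¹⁰)/(1.60)³ = 0.4543 N/C.
E_θ = 0.4543·sin78° = 0.4444 N/C.

E_θ ≈ 0.444 N/C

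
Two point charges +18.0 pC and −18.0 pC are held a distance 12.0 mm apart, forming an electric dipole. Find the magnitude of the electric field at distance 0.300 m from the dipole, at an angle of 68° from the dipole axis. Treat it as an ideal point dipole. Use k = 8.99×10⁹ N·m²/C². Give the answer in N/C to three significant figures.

E ≈ 0.0857 N/C

Dipole moment p = qd = (1.80×10⁻¹¹ C)(0.0120 m) = 2.16×10⁻¹³ C·m.
At angle θ the dipole field magnitude is E = (kp/r³)·√(1 + 3cos²θ).
kp/r³ = (8.99×10⁹)(2.16×10⁻¹³) / (0.300)³ = 0.07192 N/C.
√(1 + 3cos²68°) = √(1 + 3·0.1403) = √1.4210 ≈ 1.1921.
E ≈ 0.07192 × 1.192 = 0.08573 N/C.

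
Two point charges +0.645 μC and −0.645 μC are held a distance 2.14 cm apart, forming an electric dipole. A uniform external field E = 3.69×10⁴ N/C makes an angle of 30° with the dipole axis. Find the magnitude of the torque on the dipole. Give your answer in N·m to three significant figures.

Dipole moment p = qd = (6.45×10⁻⁷ C)(0.0214 m) = 1.38×10⁻⁸ C·m.
Torque on an electric dipole: τ = pE sinθ.
τ = (1.38×10⁻⁸)(3.69×10⁴)·sin30° = 2.546×10⁻⁴ N·m.

τ ≈ 2.55×10⁻⁴ N·m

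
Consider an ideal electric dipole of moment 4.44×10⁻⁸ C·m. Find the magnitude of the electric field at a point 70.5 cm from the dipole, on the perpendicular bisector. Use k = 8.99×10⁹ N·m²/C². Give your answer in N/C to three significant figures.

In the equatorial plane E = kp/r³.
E = (8.99×10⁹)(4.44×10⁻⁸) / (0.705)³ = 1139 N/C.

E ≈ 1140 N/C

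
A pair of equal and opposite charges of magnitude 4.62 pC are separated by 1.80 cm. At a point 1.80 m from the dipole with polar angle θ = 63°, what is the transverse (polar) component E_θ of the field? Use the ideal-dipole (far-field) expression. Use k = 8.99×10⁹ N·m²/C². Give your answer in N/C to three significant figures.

E_θ ≈ 1.14×10⁻⁴ N/C

Dipole moment p = qd = (4.62×10⁻¹² C)(0.0180 m) = 8.316×10⁻¹⁴ C·m.
For a dipole, E_θ = (kp sinθ)/r³.
kp/r³ = (8.99×10⁹)(8.316×10⁻¹⁴)/(1.80)³ = 1.282×10⁻⁴ N/C.
E_θ = 1.282×10⁻⁴·sin63° = 1.142×10⁻⁴ N/C.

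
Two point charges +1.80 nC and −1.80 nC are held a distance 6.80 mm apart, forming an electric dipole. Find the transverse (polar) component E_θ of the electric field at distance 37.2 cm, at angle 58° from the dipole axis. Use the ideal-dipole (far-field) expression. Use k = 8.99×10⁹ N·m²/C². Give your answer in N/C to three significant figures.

E_θ ≈ 1.81 N/C

Dipole moment p = qd = (1.80×10⁻⁹ C)(0.00680 m) = 1.224×10⁻¹¹ C·m.
For a dipole, E_θ = (kp sinθ)/r³.
kp/r³ = (8.99×10⁹)(1.224×10⁻¹¹)/(0.372)³ = 2.138 N/C.
E_θ = 2.138·sin58° = 1.813 N/C.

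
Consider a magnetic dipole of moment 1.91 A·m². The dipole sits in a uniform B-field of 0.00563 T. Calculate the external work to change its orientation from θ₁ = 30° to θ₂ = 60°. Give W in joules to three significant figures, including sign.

W_ext = ΔU = −mB cosθ₂ + mB cosθ₁ = mB(cosθ₁ − cosθ₂).
W = (1.91)(0.00563)·(cos30° − cos60°) = (0.01075)·(+0.3660) = 0.003936 J.

W ≈ 0.00394 J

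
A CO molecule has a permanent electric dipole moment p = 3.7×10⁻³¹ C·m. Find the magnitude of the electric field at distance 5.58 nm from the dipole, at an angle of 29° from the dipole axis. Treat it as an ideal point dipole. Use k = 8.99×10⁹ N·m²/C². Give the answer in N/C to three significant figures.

At angle θ the dipole field magnitude is E = (kp/r³)·√(1 + 3cos²θ).
kp/r³ = (8.99×10⁹)(3.70×10⁻³¹) / (5.58×10⁻⁹)³ = 1.915×10⁴ N/C.
√(1 + 3cos²29°) = √(1 + 3·0.7650) = √3.2949 ≈ 1.8152.
E ≈ 1.915×10⁴ × 1.815 = 3.475×10⁴ N/C.

E ≈ 3.48×10⁴ N/C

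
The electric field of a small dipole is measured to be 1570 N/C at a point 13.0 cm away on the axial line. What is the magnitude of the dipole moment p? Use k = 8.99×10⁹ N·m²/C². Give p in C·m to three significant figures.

On axis E = 2kp/r³, so p = Er³/(2k).
p = (1570)·(0.130)³ / (2·8.99×10⁹) = 1.918×10⁻¹⁰ C·m.

p ≈ 1.92×10⁻¹⁰ C·m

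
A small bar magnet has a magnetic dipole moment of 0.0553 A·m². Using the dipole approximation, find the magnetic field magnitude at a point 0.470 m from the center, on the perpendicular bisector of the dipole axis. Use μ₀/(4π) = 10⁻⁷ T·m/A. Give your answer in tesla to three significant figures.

B ≈ 5.33×10⁻⁸ T

In the equatorial plane B = (μ₀/4π)·m/r³ (half the axial value).
B = (10⁻⁷)·(0.0553) / (0.470)³ = 5.326×10⁻⁸ T.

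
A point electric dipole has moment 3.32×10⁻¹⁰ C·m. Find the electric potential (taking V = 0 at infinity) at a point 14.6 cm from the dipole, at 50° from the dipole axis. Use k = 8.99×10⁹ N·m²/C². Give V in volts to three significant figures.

V ≈ 90.0 V

The dipole potential is V = kp cosθ / r².
V = (8.99×10⁹)(3.32×10⁻¹⁰)·cos50° / (0.146)² = 90.00 V.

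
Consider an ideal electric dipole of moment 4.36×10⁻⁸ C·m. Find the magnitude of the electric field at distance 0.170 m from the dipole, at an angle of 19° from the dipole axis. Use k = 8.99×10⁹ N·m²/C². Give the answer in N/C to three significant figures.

E ≈ 1.53×10⁵ N/C

At angle θ the dipole field magnitude is E = (kp/r³)·√(1 + 3cos²θ).
kp/r³ = (8.99×10⁹)(4.36×10⁻⁸) / (0.170)³ = 7.978×10⁴ N/C.
√(1 + 3cos²19°) = √(1 + 3·0.8940) = √3.6820 ≈ 1.9189.
E ≈ 7.978×10⁴ × 1.919 = 1.531×10⁵ N/C.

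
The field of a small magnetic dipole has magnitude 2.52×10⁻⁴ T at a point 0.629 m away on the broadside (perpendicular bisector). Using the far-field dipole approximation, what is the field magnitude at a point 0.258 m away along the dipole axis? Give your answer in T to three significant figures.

Dipole fields scale as 1/r³ in the far field.
The axial field is twice the equatorial field at the same r, so the geometry factor is 2/1.
B₂ = B₁ · (2/1) · (r₁/r₂)³ = 2.52×10⁻⁴ · 2 · (0.629/0.258)³.
(r₁/r₂)³ = (2.438)³ = 14.49.
B₂ ≈ 0.007303 T.

B ≈ 0.00730 T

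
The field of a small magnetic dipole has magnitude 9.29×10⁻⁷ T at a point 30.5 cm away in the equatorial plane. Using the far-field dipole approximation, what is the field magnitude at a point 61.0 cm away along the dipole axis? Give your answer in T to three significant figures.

Dipole fields scale as 1/r³ in the far field.
The axial field is twice the equatorial field at the same r, so the geometry factor is 2/1.
B₂ = B₁ · (2/1) · (r₁/r₂)³ = 9.29×10⁻⁷ · 2 · (30.5/61.0)³.
(r₁/r₂)³ = (0.5)³ = 0.125.
B₂ ≈ 2.322×10⁻⁷ T.

B ≈ 2.32×10⁻⁷ T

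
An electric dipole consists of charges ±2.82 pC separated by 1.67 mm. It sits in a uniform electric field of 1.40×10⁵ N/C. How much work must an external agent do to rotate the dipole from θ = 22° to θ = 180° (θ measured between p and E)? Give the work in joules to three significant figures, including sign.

W ≈ 1.27×10⁻⁹ J

Dipole moment p = qd = (2.82×10⁻¹² C)(0.00167 m) = 4.709×10⁻¹⁵ C·m.
W_ext = ΔU = U(θ₂) − U(θ₁) = −pE cosθ₂ − (−pE cosθ₁) = pE(cosθ₁ − cosθ₂).
W = (4.709×10⁻¹⁵)(1.40×10⁵)·(cos22° − cos180°) = (6.593×10⁻¹⁰)·(+1.9272) = 1.271×10⁻⁹ J.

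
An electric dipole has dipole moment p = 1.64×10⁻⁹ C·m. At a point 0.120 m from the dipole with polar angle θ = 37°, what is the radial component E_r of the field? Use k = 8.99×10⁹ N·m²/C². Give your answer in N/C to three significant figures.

E_r ≈ 1.36×10⁴ N/C

For a dipole, E_r = (2kp cosθ)/r³.
kp/r³ = (8.99×10⁹)(1.64×10⁻⁹)/(0.120)³ = 8532 N/C.
E_r = 2·8532·cos37° = 1.363×10⁴ N/C.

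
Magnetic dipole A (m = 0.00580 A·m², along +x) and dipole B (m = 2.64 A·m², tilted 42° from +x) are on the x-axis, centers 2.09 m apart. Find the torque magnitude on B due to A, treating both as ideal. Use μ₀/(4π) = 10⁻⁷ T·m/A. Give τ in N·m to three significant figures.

Dipole B is on the axis of dipole A, so B₁ there is axial: B₁ = (μ₀/4π)·2m₁/r³ along +x.
B₁ = 2(10⁻⁷)(0.00580)/(2.09)³ = 1.271×10⁻¹⁰ T.
τ = m₂ B₁ sinθ.
τ = (2.64)(1.271×10⁻¹⁰)·sin42° = 2.245×10⁻¹⁰ N·m.

τ ≈ 2.24×10⁻¹⁰ N·m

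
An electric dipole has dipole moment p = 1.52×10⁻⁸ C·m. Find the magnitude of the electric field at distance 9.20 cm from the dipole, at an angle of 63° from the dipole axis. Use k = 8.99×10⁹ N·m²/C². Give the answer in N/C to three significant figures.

At angle θ the dipole field magnitude is E = (kp/r³)·√(1 + 3cos²θ).
kp/r³ = (8.99×10⁹)(1.52×10⁻⁸) / (0.0920)³ = 1.755×10⁵ N/C.
√(1 + 3cos²63°) = √(1 + 3·0.2061) = √1.6183 ≈ 1.2721.
E ≈ 1.755×10⁵ × 1.272 = 2.232×10⁵ N/C.

E ≈ 2.23×10⁵ N/C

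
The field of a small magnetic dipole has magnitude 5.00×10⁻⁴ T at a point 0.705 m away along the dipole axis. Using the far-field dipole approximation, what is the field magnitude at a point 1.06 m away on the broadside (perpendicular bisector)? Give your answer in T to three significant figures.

Dipole fields scale as 1/r³ in the far field.
The axial field is twice the equatorial field at the same r, so the geometry factor is 1/2.
B₂ = B₁ · (1/2) · (r₁/r₂)³ = 5.00×10⁻⁴ · 0.5 · (0.705/1.06)³.
(r₁/r₂)³ = (0.6651)³ = 0.2942.
B₂ ≈ 7.355×10⁻⁵ T.

B ≈ 7.36×10⁻⁵ T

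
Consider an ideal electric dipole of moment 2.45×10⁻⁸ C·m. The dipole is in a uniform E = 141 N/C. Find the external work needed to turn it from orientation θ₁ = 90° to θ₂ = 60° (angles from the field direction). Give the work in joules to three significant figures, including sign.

W_ext = ΔU = U(θ₂) − U(θ₁) = −pE cosθ₂ − (−pE cosθ₁) = pE(cosθ₁ − cosθ₂).
W = (2.45×10⁻⁸)(141)·(cos90° − cos60°) = (3.454×10⁻⁶)·(-0.5000) = -1.727×10⁻⁶ J.

W ≈ -1.73×10⁻⁶ J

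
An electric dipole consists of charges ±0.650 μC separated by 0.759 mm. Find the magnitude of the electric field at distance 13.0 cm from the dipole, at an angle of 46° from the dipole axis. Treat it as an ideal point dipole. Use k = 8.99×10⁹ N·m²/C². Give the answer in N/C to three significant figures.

Dipole moment p = qd = (6.50×10⁻⁷ C)(7.59×10⁻⁴ m) = 4.934×10⁻¹⁰ C·m.
At angle θ the dipole field magnitude is E = (kp/r³)·√(1 + 3cos²θ).
kp/r³ = (8.99×10⁹)(4.934×10⁻¹⁰) / (0.130)³ = 2019 N/C.
√(1 + 3cos²46°) = √(1 + 3·0.4826) = √2.4477 ≈ 1.5645.
E ≈ 2019 × 1.564 = 3159 N/C.

E ≈ 3160 N/C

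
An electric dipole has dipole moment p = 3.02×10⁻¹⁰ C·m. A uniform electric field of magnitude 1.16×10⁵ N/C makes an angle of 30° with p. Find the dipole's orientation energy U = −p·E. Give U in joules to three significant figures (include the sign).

U = −p·E = −pE cosθ.
U = −(3.02×10⁻¹⁰)(1.16×10⁵)·cos30° = -3.034×10⁻⁵ J.

U ≈ -3.03×10⁻⁵ J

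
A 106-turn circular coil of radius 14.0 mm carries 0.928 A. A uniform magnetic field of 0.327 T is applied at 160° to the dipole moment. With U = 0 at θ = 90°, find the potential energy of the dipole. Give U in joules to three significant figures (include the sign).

m = NIA = NIπa² = 106·(0.928)·π·(0.0140)² = 0.06057 A·m².
U = −m·B = −mB cosθ.
U = −(0.06057)(0.327)·cos160° = 0.01861 J.

U ≈ 0.0186 J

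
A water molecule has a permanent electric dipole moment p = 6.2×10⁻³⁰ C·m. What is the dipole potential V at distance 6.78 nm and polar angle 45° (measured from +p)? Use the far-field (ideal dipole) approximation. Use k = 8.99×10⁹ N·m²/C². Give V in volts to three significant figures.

The dipole potential is V = kp cosθ / r².
V = (8.99×10⁹)(6.20×10⁻³⁰)·cos45° / (6.78×10⁻⁹)² = 8.574×10⁻⁴ V.

V ≈ 8.57×10⁻⁴ V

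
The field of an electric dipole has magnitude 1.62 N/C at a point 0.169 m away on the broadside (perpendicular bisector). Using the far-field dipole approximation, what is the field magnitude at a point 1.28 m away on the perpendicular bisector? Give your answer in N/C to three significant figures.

E ≈ 0.00373 N/C

Dipole fields scale as 1/r³ in the far field; the geometry is the same at both points.
E₂ = E₁ · (r₁/r₂)³ = 1.62 · (0.169/1.28)³.
(r₁/r₂)³ = (0.132)³ = 0.002302.
E₂ ≈ 0.003729 N/C.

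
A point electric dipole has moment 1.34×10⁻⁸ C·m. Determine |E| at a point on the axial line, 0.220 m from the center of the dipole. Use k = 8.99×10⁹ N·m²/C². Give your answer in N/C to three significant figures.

On the dipole axis E = 2kp/r³.
E = 2·(8.99×10⁹)(1.34×10⁻⁸) / (0.220)³ = 2.263×10⁴ N/C.

E ≈ 2.26×10⁴ N/C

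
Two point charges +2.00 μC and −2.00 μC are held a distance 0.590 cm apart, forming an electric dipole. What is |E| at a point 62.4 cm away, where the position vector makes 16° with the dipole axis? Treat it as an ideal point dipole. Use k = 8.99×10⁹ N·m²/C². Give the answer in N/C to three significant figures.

E ≈ 848 N/C

Dipole moment p = qd = (2.00×10⁻⁶ C)(0.00590 m) = 1.18×10⁻⁸ C·m.
At angle θ the dipole field magnitude is E = (kp/r³)·√(1 + 3cos²θ).
kp/r³ = (8.99×10⁹)(1.18×10⁻⁸) / (0.624)³ = 436.6 N/C.
√(1 + 3cos²16°) = √(1 + 3·0.9240) = √3.7721 ≈ 1.9422.
E ≈ 436.6 × 1.942 = 848.0 N/C.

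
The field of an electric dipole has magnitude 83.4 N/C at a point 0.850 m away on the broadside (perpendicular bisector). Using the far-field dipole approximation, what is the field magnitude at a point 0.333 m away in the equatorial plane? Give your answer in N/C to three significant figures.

Dipole fields scale as 1/r³ in the far field; the geometry is the same at both points.
E₂ = E₁ · (r₁/r₂)³ = 83.4 · (0.850/0.333)³.
(r₁/r₂)³ = (2.553)³ = 16.63.
E₂ ≈ 1387 N/C.

E ≈ 1390 N/C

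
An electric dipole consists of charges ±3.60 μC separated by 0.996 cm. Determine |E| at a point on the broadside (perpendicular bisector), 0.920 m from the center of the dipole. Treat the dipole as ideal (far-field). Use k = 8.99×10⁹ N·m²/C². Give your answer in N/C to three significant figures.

Dipole moment p = qd = (3.60×10⁻⁶ C)(0.00996 m) = 3.586×10⁻⁸ C·m.
In the equatorial plane E = kp/r³.
E = (8.99×10⁹)(3.586×10⁻⁸) / (0.920)³ = 414.0 N/C.

E ≈ 414 N/C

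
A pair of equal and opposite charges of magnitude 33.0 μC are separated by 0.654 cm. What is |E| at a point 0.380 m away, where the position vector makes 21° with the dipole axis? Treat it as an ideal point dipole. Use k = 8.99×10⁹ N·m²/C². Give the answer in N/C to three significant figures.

Dipole moment p = qd = (3.30×10⁻⁵ C)(0.00654 m) = 2.158×10⁻⁷ C·m.
At angle θ the dipole field magnitude is E = (kp/r³)·√(1 + 3cos²θ).
kp/r³ = (8.99×10⁹)(2.158×10⁻⁷) / (0.380)³ = 3.536×10⁴ N/C.
√(1 + 3cos²21°) = √(1 + 3·0.8716) = √3.6147 ≈ 1.9012.
E ≈ 3.536×10⁴ × 1.901 = 6.722×10⁴ N/C.

E ≈ 6.72×10⁴ N/C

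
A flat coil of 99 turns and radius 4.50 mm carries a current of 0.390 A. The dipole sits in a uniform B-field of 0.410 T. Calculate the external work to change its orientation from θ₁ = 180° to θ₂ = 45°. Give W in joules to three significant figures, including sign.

m = NIA = NIπa² = 99·(0.390)·π·(0.00450)² = 0.002456 A·m².
W_ext = ΔU = −mB cosθ₂ + mB cosθ₁ = mB(cosθ₁ − cosθ₂).
W = (0.002456)(0.410)·(cos180° − cos45°) = (0.001007)·(-1.7071) = -0.001719 J.

W ≈ -0.00172 J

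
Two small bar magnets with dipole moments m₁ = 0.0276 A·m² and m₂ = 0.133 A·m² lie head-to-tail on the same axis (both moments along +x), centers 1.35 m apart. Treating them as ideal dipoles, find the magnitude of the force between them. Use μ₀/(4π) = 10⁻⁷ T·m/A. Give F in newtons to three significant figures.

On-axis B of dipole 1: B = (μ₀/4π)·2m₁/r³. Force on dipole 2: F = m₂·dB/dr.
dB/dr = −(μ₀/4π)·6m₁/r⁴, so |F| = (μ₀/4π)·6m₁m₂/r⁴.
F = 6(10⁻⁷)(0.0276)(0.133)/(1.35)⁴ = 6.631×10⁻¹⁰ N.

F ≈ 6.63×10⁻¹⁰ N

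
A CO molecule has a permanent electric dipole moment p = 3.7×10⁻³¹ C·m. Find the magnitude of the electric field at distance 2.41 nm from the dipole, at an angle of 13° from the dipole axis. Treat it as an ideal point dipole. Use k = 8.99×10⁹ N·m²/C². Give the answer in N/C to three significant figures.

At angle θ the dipole field magnitude is E = (kp/r³)·√(1 + 3cos²θ).
kp/r³ = (8.99×10⁹)(3.70×10⁻³¹) / (2.41×10⁻⁹)³ = 2.376×10⁵ N/C.
√(1 + 3cos²13°) = √(1 + 3·0.9494) = √3.8482 ≈ 1.9617.
E ≈ 2.376×10⁵ × 1.962 = 4.662×10⁵ N/C.

E ≈ 4.66×10⁵ N/C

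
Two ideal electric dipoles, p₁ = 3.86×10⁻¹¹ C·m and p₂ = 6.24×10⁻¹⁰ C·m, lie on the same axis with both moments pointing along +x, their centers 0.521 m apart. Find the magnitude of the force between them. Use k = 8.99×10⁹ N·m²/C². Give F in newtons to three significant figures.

On-axis field of dipole 1 at distance r: E = 2kp₁/r³. Force on dipole 2 is F = p₂·dE/dr (gradient along axis).
dE/dr = −6kp₁/r⁴, so |F| = 6kp₁p₂/r⁴ (attractive for aligned moments).
F = 6(8.99×10⁹)(3.86×10⁻¹¹)(6.24×10⁻¹⁰)/(0.521)⁴ = 1.763×10⁻⁸ N.

F ≈ 1.76×10⁻⁸ N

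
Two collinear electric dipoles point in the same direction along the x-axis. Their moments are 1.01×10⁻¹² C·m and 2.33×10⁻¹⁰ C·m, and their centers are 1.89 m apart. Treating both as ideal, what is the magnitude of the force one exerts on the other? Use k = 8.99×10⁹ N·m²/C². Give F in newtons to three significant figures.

F ≈ 9.95×10⁻¹³ N

On-axis field of dipole 1 at distance r: E = 2kp₁/r³. Force on dipole 2 is F = p₂·dE/dr (gradient along axis).
dE/dr = −6kp₁/r⁴, so |F| = 6kp₁p₂/r⁴ (attractive for aligned moments).
F = 6(8.99×10⁹)(1.01×10⁻¹²)(2.33×10⁻¹⁰)/(1.89)⁴ = 9.948×10⁻¹³ N.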